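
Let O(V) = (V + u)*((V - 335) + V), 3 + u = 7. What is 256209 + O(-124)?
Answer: 326169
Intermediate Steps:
u = 4 (u = -3 + 7 = 4)
O(V) = (-335 + 2*V)*(4 + V) (O(V) = (V + 4)*((V - 335) + V) = (4 + V)*((-335 + V) + V) = (4 + V)*(-335 + 2*V) = (-335 + 2*V)*(4 + V))
256209 + O(-124) = 256209 + (-1340 - 327*(-124) + 2*(-124)**2) = 256209 + (-1340 + 40548 + 2*15376) = 256209 + (-1340 + 40548 + 30752) = 256209 + 69960 = 326169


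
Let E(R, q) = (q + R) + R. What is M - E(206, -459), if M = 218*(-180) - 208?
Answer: -39401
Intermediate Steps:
E(R, q) = q + 2*R (E(R, q) = (R + q) + R = q + 2*R)
M = -39448 (M = -39240 - 208 = -39448)
M - E(206, -459) = -39448 - (-459 + 2*206) = -39448 - (-459 + 412) = -39448 - 1*(-47) = -39448 + 47 = -39401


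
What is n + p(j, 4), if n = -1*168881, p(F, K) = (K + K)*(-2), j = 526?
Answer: -168897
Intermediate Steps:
p(F, K) = -4*K (p(F, K) = (2*K)*(-2) = -4*K)
n = -168881
n + p(j, 4) = -168881 - 4*4 = -168881 - 16 = -168897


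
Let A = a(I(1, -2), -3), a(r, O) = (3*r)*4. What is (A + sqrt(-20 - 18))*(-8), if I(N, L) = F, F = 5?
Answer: -480 - 8*I*sqrt(38) ≈ -480.0 - 49.315*I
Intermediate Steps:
I(N, L) = 5
a(r, O) = 12*r
A = 60 (A = 12*5 = 60)
(A + sqrt(-20 - 18))*(-8) = (60 + sqrt(-20 - 18))*(-8) = (60 + sqrt(-38))*(-8) = (60 + I*sqrt(38))*(-8) = -480 - 8*I*sqrt(38)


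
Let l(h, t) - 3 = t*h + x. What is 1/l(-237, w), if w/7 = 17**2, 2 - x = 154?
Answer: -1/479600 ≈ -2.0851e-6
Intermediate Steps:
x = -152 (x = 2 - 1*154 = 2 - 154 = -152)
w = 2023 (w = 7*17**2 = 7*289 = 2023)
l(h, t) = -149 + h*t (l(h, t) = 3 + (t*h - 152) = 3 + (h*t - 152) = 3 + (-152 + h*t) = -149 + h*t)
1/l(-237, w) = 1/(-149 - 237*2023) = 1/(-149 - 479451) = 1/(-479600) = -1/479600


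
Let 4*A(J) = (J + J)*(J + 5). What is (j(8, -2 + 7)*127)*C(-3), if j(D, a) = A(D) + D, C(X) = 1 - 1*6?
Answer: -38100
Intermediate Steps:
C(X) = -5 (C(X) = 1 - 6 = -5)
A(J) = J*(5 + J)/2 (A(J) = ((J + J)*(J + 5))/4 = ((2*J)*(5 + J))/4 = (2*J*(5 + J))/4 = J*(5 + J)/2)
j(D, a) = D + D*(5 + D)/2 (j(D, a) = D*(5 + D)/2 + D = D + D*(5 + D)/2)
(j(8, -2 + 7)*127)*C(-3) = (((½)*8*(7 + 8))*127)*(-5) = (((½)*8*15)*127)*(-5) = (60*127)*(-5) = 7620*(-5) = -38100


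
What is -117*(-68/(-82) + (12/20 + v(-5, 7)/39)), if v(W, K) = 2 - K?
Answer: -31206/205 ≈ -152.22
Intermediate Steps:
-117*(-68/(-82) + (12/20 + v(-5, 7)/39)) = -117*(-68/(-82) + (12/20 + (2 - 1*7)/39)) = -117*(-68*(-1/82) + (12*(1/20) + (2 - 7)*(1/39))) = -117*(34/41 + (⅗ - 5*1/39)) = -117*(34/41 + (⅗ - 5/39)) = -117*(34/41 + 92/195) = -117*10402/7995 = -31206/205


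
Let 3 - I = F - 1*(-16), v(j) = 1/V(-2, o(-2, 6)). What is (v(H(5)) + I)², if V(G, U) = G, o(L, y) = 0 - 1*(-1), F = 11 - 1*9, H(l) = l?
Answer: 961/4 ≈ 240.25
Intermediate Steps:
F = 2 (F = 11 - 9 = 2)
o(L, y) = 1 (o(L, y) = 0 + 1 = 1)
v(j) = -½ (v(j) = 1/(-2) = -½)
I = -15 (I = 3 - (2 - 1*(-16)) = 3 - (2 + 16) = 3 - 1*18 = 3 - 18 = -15)
(v(H(5)) + I)² = (-½ - 15)² = (-31/2)² = 961/4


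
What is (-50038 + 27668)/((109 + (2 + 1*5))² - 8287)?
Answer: -22370/5169 ≈ -4.3277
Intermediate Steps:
(-50038 + 27668)/((109 + (2 + 1*5))² - 8287) = -22370/((109 + (2 + 5))² - 8287) = -22370/((109 + 7)² - 8287) = -22370/(116² - 8287) = -22370/(13456 - 8287) = -22370/5169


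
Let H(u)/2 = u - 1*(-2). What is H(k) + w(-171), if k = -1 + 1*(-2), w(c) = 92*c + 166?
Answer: -15568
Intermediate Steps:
w(c) = 166 + 92*c
k = -3 (k = -1 - 2 = -3)
H(u) = 4 + 2*u (H(u) = 2*(u - 1*(-2)) = 2*(u + 2) = 2*(2 + u) = 4 + 2*u)
H(k) + w(-171) = (4 + 2*(-3)) + (166 + 92*(-171)) = (4 - 6) + (166 - 15732) = -2 - 15566 = -15568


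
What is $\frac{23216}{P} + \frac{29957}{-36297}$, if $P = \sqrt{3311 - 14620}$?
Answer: $- \frac{29957}{36297} - \frac{23216 i \sqrt{11309}}{11309} \approx -0.82533 - 218.31 i$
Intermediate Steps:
$P = i \sqrt{11309}$ ($P = \sqrt{-11309} = i \sqrt{11309} \approx 106.34 i$)
$\frac{23216}{P} + \frac{29957}{-36297} = \frac{23216}{i \sqrt{11309}} + \frac{29957}{-36297} = 23216 \left(- \frac{i \sqrt{11309}}{11309}\right) + 29957 \left(- \frac{1}{36297}\right) = - \frac{23216 i \sqrt{11309}}{11309} - \frac{29957}{36297} = - \frac{29957}{36297} - \frac{23216 i \sqrt{11309}}{11309}$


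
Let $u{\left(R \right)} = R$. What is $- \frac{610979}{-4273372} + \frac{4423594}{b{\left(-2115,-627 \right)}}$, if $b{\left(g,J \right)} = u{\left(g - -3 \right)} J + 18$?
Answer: $\frac{9856373395943}{2829489342012} \approx 3.4834$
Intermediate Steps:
$b{\left(g,J \right)} = 18 + J \left(3 + g\right)$ ($b{\left(g,J \right)} = \left(g - -3\right) J + 18 = \left(g + 3\right) J + 18 = \left(3 + g\right) J + 18 = J \left(3 + g\right) + 18 = 18 + J \left(3 + g\right)$)
$- \frac{610979}{-4273372} + \frac{4423594}{b{\left(-2115,-627 \right)}} = - \frac{610979}{-4273372} + \frac{4423594}{18 - 627 \left(3 - 2115\right)} = \left(-610979\right) \left(- \frac{1}{4273372}\right) + \frac{4423594}{18 - -1324224} = \frac{610979}{4273372} + \frac{4423594}{18 + 1324224} = \frac{610979}{4273372} + \frac{4423594}{1324242} = \frac{610979}{4273372} + 4423594 \cdot \frac{1}{1324242} = \frac{610979}{4273372} + \frac{2211797}{662121} = \frac{9856373395943}{2829489342012}$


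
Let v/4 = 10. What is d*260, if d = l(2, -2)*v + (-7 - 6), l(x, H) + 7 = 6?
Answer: -13780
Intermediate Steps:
l(x, H) = -1 (l(x, H) = -7 + 6 = -1)
v = 40 (v = 4*10 = 40)
d = -53 (d = -1*40 + (-7 - 6) = -40 - 13 = -53)
d*260 = -53*260 = -13780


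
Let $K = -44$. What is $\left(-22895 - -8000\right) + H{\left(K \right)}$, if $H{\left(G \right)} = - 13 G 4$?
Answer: $-12607$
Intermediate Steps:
$H{\left(G \right)} = - 52 G$
$\left(-22895 - -8000\right) + H{\left(K \right)} = \left(-22895 - -8000\right) - -2288 = \left(-22895 + 8000\right) + 2288 = -14895 + 2288 = -12607$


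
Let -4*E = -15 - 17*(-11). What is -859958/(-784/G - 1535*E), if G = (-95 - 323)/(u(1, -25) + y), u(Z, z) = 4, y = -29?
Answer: -179731222/13785245 ≈ -13.038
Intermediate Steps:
G = 418/25 (G = (-95 - 323)/(4 - 29) = -418/(-25) = -418*(-1/25) = 418/25 ≈ 16.720)
E = -43 (E = -(-15 - 17*(-11))/4 = -(-15 + 187)/4 = -¼*172 = -43)
-859958/(-784/G - 1535*E) = -859958/(-784/418/25 - 1535*(-43)) = -859958/(-784*25/418 + 66005) = -859958/(-9800/209 + 66005) = -859958/13785245/209 = -859958*209/13785245 = -179731222/13785245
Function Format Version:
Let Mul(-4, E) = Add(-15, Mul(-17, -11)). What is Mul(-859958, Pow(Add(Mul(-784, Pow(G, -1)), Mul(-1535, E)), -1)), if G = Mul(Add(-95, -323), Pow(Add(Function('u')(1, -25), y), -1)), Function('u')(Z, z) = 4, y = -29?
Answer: Rational(-179731222, 13785245) ≈ -13.038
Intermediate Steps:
G = Rational(418, 25) (G = Mul(Add(-95, -323), Pow(Add(4, -29), -1)) = Mul(-418, Pow(-25, -1)) = Mul(-418, Rational(-1, 25)) = Rational(418, 25) ≈ 16.720)
E = -43 (E = Mul(Rational(-1, 4), Add(-15, Mul(-17, -11))) = Mul(Rational(-1, 4), Add(-15, 187)) = Mul(Rational(-1, 4), 172) = -43)
Mul(-859958, Pow(Add(Mul(-784, Pow(G, -1)), Mul(-1535, E)), -1)) = Mul(-859958, Pow(Add(Mul(-784, Pow(Rational(418, 25), -1)), Mul(-1535, -43)), -1)) = Mul(-859958, Pow(Add(Mul(-784, Rational(25, 418)), 66005), -1)) = Mul(-859958, Pow(Add(Rational(-9800, 209), 66005), -1)) = Mul(-859958, Pow(Rational(13785245, 209), -1)) = Mul(-859958, Rational(209, 13785245)) = Rational(-179731222, 13785245)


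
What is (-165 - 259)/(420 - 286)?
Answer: -212/67 ≈ -3.1642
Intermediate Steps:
(-165 - 259)/(420 - 286) = -424/134 = -424*1/134 = -212/67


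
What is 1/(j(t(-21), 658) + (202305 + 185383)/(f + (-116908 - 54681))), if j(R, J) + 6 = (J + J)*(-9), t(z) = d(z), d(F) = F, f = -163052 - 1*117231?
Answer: -56484/669383861 ≈ -8.4382e-5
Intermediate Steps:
f = -280283 (f = -163052 - 117231 = -280283)
t(z) = z
j(R, J) = -6 - 18*J (j(R, J) = -6 + (J + J)*(-9) = -6 + (2*J)*(-9) = -6 - 18*J)
1/(j(t(-21), 658) + (202305 + 185383)/(f + (-116908 - 54681))) = 1/((-6 - 18*658) + (202305 + 185383)/(-280283 + (-116908 - 54681))) = 1/((-6 - 11844) + 387688/(-280283 - 171589)) = 1/(-11850 + 387688/(-451872)) = 1/(-11850 + 387688*(-1/451872)) = 1/(-11850 - 48461/56484) = 1/(-669383861/56484) = -56484/669383861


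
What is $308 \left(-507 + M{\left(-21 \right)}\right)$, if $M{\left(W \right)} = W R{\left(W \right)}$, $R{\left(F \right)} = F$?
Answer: $-20328$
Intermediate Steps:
$M{\left(W \right)} = W^{2}$ ($M{\left(W \right)} = W W = W^{2}$)
$308 \left(-507 + M{\left(-21 \right)}\right) = 308 \left(-507 + \left(-21\right)^{2}\right) = 308 \left(-507 + 441\right) = 308 \left(-66\right) = -20328$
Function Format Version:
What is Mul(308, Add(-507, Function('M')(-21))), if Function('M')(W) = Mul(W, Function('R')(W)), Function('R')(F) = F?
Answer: -20328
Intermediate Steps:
Function('M')(W) = Pow(W, 2) (Function('M')(W) = Mul(W, W) = Pow(W, 2))
Mul(308, Add(-507, Function('M')(-21))) = Mul(308, Add(-507, Pow(-21, 2))) = Mul(308, Add(-507, 441)) = Mul(308, -66) = -20328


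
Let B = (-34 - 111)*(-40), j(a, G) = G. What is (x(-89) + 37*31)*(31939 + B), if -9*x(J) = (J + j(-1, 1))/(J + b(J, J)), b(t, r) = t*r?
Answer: 34672630772/801 ≈ 4.3287e+7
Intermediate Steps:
b(t, r) = r*t
B = 5800 (B = -145*(-40) = 5800)
x(J) = -(1 + J)/(9*(J + J²)) (x(J) = -(J + 1)/(9*(J + J*J)) = -(1 + J)/(9*(J + J²)))
(x(-89) + 37*31)*(31939 + B) = (-⅑/(-89) + 37*31)*(31939 + 5800) = (-⅑*(-1/89) + 1147)*37739 = (1/801 + 1147)*37739 = (918748/801)*37739 = 34672630772/801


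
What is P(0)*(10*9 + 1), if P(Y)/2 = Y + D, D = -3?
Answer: -546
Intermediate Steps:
P(Y) = -6 + 2*Y (P(Y) = 2*(Y - 3) = 2*(-3 + Y) = -6 + 2*Y)
P(0)*(10*9 + 1) = (-6 + 2*0)*(10*9 + 1) = (-6 + 0)*(90 + 1) = -6*91 = -546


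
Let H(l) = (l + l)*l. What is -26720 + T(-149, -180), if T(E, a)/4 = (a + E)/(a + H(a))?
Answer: -431661929/16155 ≈ -26720.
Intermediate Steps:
H(l) = 2*l² (H(l) = (2*l)*l = 2*l²)
T(E, a) = 4*(E + a)/(a + 2*a²) (T(E, a) = 4*((a + E)/(a + 2*a²)) = 4*((E + a)/(a + 2*a²)) = 4*(E + a)/(a + 2*a²))
-26720 + T(-149, -180) = -26720 + 4*(-149 - 180)/(-180*(1 + 2*(-180))) = -26720 + 4*(-1/180)*(-329)/(1 - 360) = -26720 + 4*(-1/180)*(-329)/(-359) = -26720 + 4*(-1/180)*(-1/359)*(-329) = -26720 - 329/16155 = -431661929/16155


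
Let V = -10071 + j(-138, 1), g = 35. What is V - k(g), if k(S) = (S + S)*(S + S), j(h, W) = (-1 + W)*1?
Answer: -14971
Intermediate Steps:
j(h, W) = -1 + W
k(S) = 4*S² (k(S) = (2*S)*(2*S) = 4*S²)
V = -10071 (V = -10071 + (-1 + 1) = -10071 + 0 = -10071)
V - k(g) = -10071 - 4*35² = -10071 - 4*1225 = -10071 - 1*4900 = -10071 - 4900 = -14971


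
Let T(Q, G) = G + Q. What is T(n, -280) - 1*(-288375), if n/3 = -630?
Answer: 286205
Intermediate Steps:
n = -1890 (n = 3*(-630) = -1890)
T(n, -280) - 1*(-288375) = (-280 - 1890) - 1*(-288375) = -2170 + 288375 = 286205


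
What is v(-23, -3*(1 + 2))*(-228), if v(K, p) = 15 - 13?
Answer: -456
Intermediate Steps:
v(K, p) = 2
v(-23, -3*(1 + 2))*(-228) = 2*(-228) = -456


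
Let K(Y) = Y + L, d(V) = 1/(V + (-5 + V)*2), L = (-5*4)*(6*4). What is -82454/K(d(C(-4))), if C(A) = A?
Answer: 1813988/10561 ≈ 171.76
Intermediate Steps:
L = -480 (L = -20*24 = -480)
d(V) = 1/(-10 + 3*V) (d(V) = 1/(V + (-10 + 2*V)) = 1/(-10 + 3*V))
K(Y) = -480 + Y (K(Y) = Y - 480 = -480 + Y)
-82454/K(d(C(-4))) = -82454/(-480 + 1/(-10 + 3*(-4))) = -82454/(-480 + 1/(-10 - 12)) = -82454/(-480 + 1/(-22)) = -82454/(-480 - 1/22) = -82454/(-10561/22) = -82454*(-22/10561) = 1813988/10561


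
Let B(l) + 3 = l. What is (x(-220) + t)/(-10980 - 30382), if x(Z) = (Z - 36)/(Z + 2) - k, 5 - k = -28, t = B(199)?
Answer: -17895/4508458 ≈ -0.0039692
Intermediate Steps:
B(l) = -3 + l
t = 196 (t = -3 + 199 = 196)
k = 33 (k = 5 - 1*(-28) = 5 + 28 = 33)
x(Z) = -33 + (-36 + Z)/(2 + Z) (x(Z) = (Z - 36)/(Z + 2) - 1*33 = (-36 + Z)/(2 + Z) - 33 = -33 + (-36 + Z)/(2 + Z))
(x(-220) + t)/(-10980 - 30382) = (2*(-51 - 16*(-220))/(2 - 220) + 196)/(-10980 - 30382) = (2*(-51 + 3520)/(-218) + 196)/(-41362) = (2*(-1/218)*3469 + 196)*(-1/41362) = (-3469/109 + 196)*(-1/41362) = (17895/109)*(-1/41362) = -17895/4508458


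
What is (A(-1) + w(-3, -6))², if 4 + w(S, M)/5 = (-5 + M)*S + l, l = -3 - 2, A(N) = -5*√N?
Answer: 14375 - 1200*I ≈ 14375.0 - 1200.0*I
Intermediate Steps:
l = -5
w(S, M) = -45 + 5*S*(-5 + M) (w(S, M) = -20 + 5*((-5 + M)*S - 5) = -20 + 5*(S*(-5 + M) - 5) = -20 + 5*(-5 + S*(-5 + M)) = -20 + (-25 + 5*S*(-5 + M)) = -45 + 5*S*(-5 + M))
(A(-1) + w(-3, -6))² = (-5*I + (-45 - 25*(-3) + 5*(-6)*(-3)))² = (-5*I + (-45 + 75 + 90))² = (-5*I + 120)² = (120 - 5*I)²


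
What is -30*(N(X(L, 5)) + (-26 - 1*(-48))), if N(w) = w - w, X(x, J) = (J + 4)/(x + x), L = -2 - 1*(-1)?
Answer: -660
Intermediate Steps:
L = -1 (L = -2 + 1 = -1)
X(x, J) = (4 + J)/(2*x) (X(x, J) = (4 + J)/((2*x)) = (4 + J)*(1/(2*x)) = (4 + J)/(2*x))
N(w) = 0
-30*(N(X(L, 5)) + (-26 - 1*(-48))) = -30*(0 + (-26 - 1*(-48))) = -30*(0 + (-26 + 48)) = -30*(0 + 22) = -30*22 = -660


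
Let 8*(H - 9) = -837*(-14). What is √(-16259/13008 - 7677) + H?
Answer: 5895/4 + 5*I*√3248054511/3252 ≈ 1473.8 + 87.626*I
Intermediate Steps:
H = 5895/4 (H = 9 + (-837*(-14))/8 = 9 + (⅛)*11718 = 9 + 5859/4 = 5895/4 ≈ 1473.8)
√(-16259/13008 - 7677) + H = √(-16259/13008 - 7677) + 5895/4 = √(-99878675/13008) + 5895/4 = 5*I*√3248054511/3252 + 5895/4 = 5895/4 + 5*I*√3248054511/3252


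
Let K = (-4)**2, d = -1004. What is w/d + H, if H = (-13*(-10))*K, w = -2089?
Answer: 2090409/1004 ≈ 2082.1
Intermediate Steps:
K = 16
H = 2080 (H = -13*(-10)*16 = 130*16 = 2080)
w/d + H = -2089/(-1004) + 2080 = -2089*(-1/1004) + 2080 = 2089/1004 + 2080 = 2090409/1004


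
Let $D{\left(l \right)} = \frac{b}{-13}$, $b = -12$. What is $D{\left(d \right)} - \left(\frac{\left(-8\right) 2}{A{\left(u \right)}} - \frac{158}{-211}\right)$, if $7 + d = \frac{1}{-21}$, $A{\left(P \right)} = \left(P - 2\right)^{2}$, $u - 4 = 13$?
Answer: $\frac{151438}{617175} \approx 0.24537$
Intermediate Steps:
$u = 17$ ($u = 4 + 13 = 17$)
$A{\left(P \right)} = \left(-2 + P\right)^{2}$
$d = - \frac{148}{21}$ ($d = -7 + \frac{1}{-21} = -7 - \frac{1}{21} = - \frac{148}{21} \approx -7.0476$)
$D{\left(l \right)} = \frac{12}{13}$ ($D{\left(l \right)} = - \frac{12}{-13} = \left(-12\right) \left(- \frac{1}{13}\right) = \frac{12}{13}$)
$D{\left(d \right)} - \left(\frac{\left(-8\right) 2}{A{\left(u \right)}} - \frac{158}{-211}\right) = \frac{12}{13} - \left(\frac{\left(-8\right) 2}{\left(-2 + 17\right)^{2}} - \frac{158}{-211}\right) = \frac{12}{13} - \left(- \frac{16}{15^{2}} - - \frac{158}{211}\right) = \frac{12}{13} - \left(- \frac{16}{225} + \frac{158}{211}\right) = \frac{12}{13} - \frac{32174}{47475} = \frac{151438}{617175}$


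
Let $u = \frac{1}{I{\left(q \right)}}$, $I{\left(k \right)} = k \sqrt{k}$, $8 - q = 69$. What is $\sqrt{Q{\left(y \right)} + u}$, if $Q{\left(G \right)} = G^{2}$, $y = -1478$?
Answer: $\frac{\sqrt{8128464964 + i \sqrt{61}}}{61} \approx 1478.0 + 7.1007 \cdot 10^{-7} i$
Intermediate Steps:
$q = -61$ ($q = 8 - 69 = -61$)
$I{\left(k \right)} = k^{\frac{3}{2}}$
$u = \frac{i \sqrt{61}}{3721}$ ($u = \frac{1}{\left(-61\right)^{\frac{3}{2}}} = \frac{1}{\left(-61\right) i \sqrt{61}} = \frac{i \sqrt{61}}{3721} \approx 0.002099 i$)
$\sqrt{Q{\left(y \right)} + u} = \sqrt{\left(-1478\right)^{2} + \frac{i \sqrt{61}}{3721}} = \sqrt{2184484 + \frac{i \sqrt{61}}{3721}}$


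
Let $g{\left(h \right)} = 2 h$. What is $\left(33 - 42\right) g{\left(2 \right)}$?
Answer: $-36$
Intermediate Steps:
$\left(33 - 42\right) g{\left(2 \right)} = \left(33 - 42\right) 2 \cdot 2 = \left(-9\right) 4 = -36$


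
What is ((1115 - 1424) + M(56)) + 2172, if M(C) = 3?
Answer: 1866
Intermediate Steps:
((1115 - 1424) + M(56)) + 2172 = ((1115 - 1424) + 3) + 2172 = (-309 + 3) + 2172 = -306 + 2172 = 1866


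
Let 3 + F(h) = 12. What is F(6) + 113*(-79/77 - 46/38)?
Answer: -356569/1463 ≈ -243.72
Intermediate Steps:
F(h) = 9 (F(h) = -3 + 12 = 9)
F(6) + 113*(-79/77 - 46/38) = 9 + 113*(-79/77 - 46/38) = 9 + 113*(-79*1/77 - 46*1/38) = 9 + 113*(-79/77 - 23/19) = 9 + 113*(-3272/1463) = 9 - 369736/1463 = -356569/1463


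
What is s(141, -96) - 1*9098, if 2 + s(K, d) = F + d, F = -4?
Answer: -9200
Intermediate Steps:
s(K, d) = -6 + d (s(K, d) = -2 + (-4 + d) = -6 + d)
s(141, -96) - 1*9098 = (-6 - 96) - 1*9098 = -102 - 9098 = -9200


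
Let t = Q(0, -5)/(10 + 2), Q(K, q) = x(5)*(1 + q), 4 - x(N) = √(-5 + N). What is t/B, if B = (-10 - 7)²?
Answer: -4/867 ≈ -0.0046136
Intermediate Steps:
x(N) = 4 - √(-5 + N)
Q(K, q) = 4 + 4*q (Q(K, q) = (4 - √(-5 + 5))*(1 + q) = (4 - √0)*(1 + q) = (4 - 1*0)*(1 + q) = (4 + 0)*(1 + q) = 4*(1 + q) = 4 + 4*q)
B = 289 (B = (-17)² = 289)
t = -4/3 (t = (4 + 4*(-5))/(10 + 2) = (4 - 20)/12 = -16*1/12 = -4/3 ≈ -1.3333)
t/B = -4/3/289 = -4/3*1/289 = -4/867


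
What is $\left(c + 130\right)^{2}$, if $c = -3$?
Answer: $16129$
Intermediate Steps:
$\left(c + 130\right)^{2} = \left(-3 + 130\right)^{2} = 127^{2} = 16129$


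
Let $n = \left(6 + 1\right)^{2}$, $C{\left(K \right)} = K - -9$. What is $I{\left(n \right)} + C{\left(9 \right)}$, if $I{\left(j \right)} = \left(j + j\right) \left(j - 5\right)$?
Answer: $4330$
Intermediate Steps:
$C{\left(K \right)} = 9 + K$ ($C{\left(K \right)} = K + 9 = 9 + K$)
$n = 49$ ($n = 7^{2} = 49$)
$I{\left(j \right)} = 2 j \left(-5 + j\right)$
$I{\left(n \right)} + C{\left(9 \right)} = 2 \cdot 49 \left(-5 + 49\right) + \left(9 + 9\right) = 2 \cdot 49 \cdot 44 + 18 = 4312 + 18 = 4330$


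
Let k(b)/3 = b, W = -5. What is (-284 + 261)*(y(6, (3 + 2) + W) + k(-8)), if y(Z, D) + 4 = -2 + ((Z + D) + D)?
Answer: 552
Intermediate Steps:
k(b) = 3*b
y(Z, D) = -6 + Z + 2*D (y(Z, D) = -4 + (-2 + ((Z + D) + D)) = -4 + (-2 + ((D + Z) + D)) = -4 + (-2 + (Z + 2*D)) = -4 + (-2 + Z + 2*D) = -6 + Z + 2*D)
(-284 + 261)*(y(6, (3 + 2) + W) + k(-8)) = (-284 + 261)*((-6 + 6 + 2*((3 + 2) - 5)) + 3*(-8)) = -23*((-6 + 6 + 2*(5 - 5)) - 24) = -23*((-6 + 6 + 2*0) - 24) = -23*((-6 + 6 + 0) - 24) = -23*(0 - 24) = -23*(-24) = 552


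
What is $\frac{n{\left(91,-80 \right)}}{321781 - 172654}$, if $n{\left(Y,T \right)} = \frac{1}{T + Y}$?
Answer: $\frac{1}{1640397} \approx 6.0961 \cdot 10^{-7}$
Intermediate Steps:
$\frac{n{\left(91,-80 \right)}}{321781 - 172654} = \frac{1}{\left(-80 + 91\right) \left(321781 - 172654\right)} = \frac{1}{11 \cdot 149127} = \frac{1}{11} \cdot \frac{1}{149127} = \frac{1}{1640397}$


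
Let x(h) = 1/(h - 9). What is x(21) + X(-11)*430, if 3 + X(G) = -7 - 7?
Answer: -87719/12 ≈ -7309.9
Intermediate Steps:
X(G) = -17 (X(G) = -3 + (-7 - 7) = -3 - 14 = -17)
x(h) = 1/(-9 + h)
x(21) + X(-11)*430 = 1/(-9 + 21) - 17*430 = 1/12 - 7310 = -87719/12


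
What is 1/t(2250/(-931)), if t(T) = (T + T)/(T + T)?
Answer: 1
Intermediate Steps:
t(T) = 1 (t(T) = (2*T)/((2*T)) = (2*T)*(1/(2*T)) = 1)
1/t(2250/(-931)) = 1/1 = 1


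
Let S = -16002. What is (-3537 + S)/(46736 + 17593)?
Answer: -6513/21443 ≈ -0.30374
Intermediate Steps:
(-3537 + S)/(46736 + 17593) = (-3537 - 16002)/(46736 + 17593) = -19539/64329 = -19539*1/64329 = -6513/21443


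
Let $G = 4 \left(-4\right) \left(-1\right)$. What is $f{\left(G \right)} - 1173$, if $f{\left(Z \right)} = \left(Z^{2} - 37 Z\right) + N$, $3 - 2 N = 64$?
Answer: $- \frac{3079}{2} \approx -1539.5$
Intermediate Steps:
$N = - \frac{61}{2}$ ($N = \frac{3}{2} - 32 = - \frac{61}{2} \approx -30.5$)
$G = 16$ ($G = \left(-16\right) \left(-1\right) = 16$)
$f{\left(Z \right)} = - \frac{61}{2} + Z^{2} - 37 Z$ ($f{\left(Z \right)} = \left(Z^{2} - 37 Z\right) - \frac{61}{2} = - \frac{61}{2} + Z^{2} - 37 Z$)
$f{\left(G \right)} - 1173 = \left(- \frac{61}{2} + 16^{2} - 592\right) - 1173 = \left(- \frac{61}{2} + 256 - 592\right) - 1173 = - \frac{733}{2} - 1173 = - \frac{3079}{2}$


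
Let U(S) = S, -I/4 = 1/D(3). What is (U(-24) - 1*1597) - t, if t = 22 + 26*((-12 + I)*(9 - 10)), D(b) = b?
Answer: -5969/3 ≈ -1989.7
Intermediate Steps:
I = -4/3 ≈ -1.3333
t = 1106/3 (t = 22 + 26*((-12 - 4/3)*(9 - 10)) = 22 + 26*(-40/3*(-1)) = 22 + 26*(40/3) = 22 + 1040/3 = 1106/3 ≈ 368.67)
(U(-24) - 1*1597) - t = (-24 - 1*1597) - 1*1106/3 = (-24 - 1597) - 1106/3 = -1621 - 1106/3 = -5969/3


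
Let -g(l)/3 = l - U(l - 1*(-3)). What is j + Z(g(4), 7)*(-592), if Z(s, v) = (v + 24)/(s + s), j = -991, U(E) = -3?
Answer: -11635/21 ≈ -554.05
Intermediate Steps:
g(l) = -9 - 3*l (g(l) = -3*(l - 1*(-3)) = -3*(l + 3) = -3*(3 + l) = -9 - 3*l)
Z(s, v) = (24 + v)/(2*s) (Z(s, v) = (24 + v)/((2*s)) = (24 + v)*(1/(2*s)) = (24 + v)/(2*s))
j + Z(g(4), 7)*(-592) = -991 + ((24 + 7)/(2*(-9 - 3*4)))*(-592) = -991 + ((½)*31/(-9 - 12))*(-592) = -991 + ((½)*31/(-21))*(-592) = -991 + ((½)*(-1/21)*31)*(-592) = -991 - 31/42*(-592) = -991 + 9176/21 = -11635/21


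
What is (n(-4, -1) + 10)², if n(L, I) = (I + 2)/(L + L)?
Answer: 6241/64 ≈ 97.516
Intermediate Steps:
n(L, I) = (2 + I)/(2*L) (n(L, I) = (2 + I)/((2*L)) = (2 + I)*(1/(2*L)) = (2 + I)/(2*L))
(n(-4, -1) + 10)² = ((½)*(2 - 1)/(-4) + 10)² = ((½)*(-¼)*1 + 10)² = (-⅛ + 10)² = (79/8)² = 6241/64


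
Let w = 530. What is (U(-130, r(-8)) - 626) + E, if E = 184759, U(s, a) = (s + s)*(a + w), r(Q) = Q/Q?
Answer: 46073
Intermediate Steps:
r(Q) = 1
U(s, a) = 2*s*(530 + a) (U(s, a) = (s + s)*(a + 530) = (2*s)*(530 + a) = 2*s*(530 + a))
(U(-130, r(-8)) - 626) + E = (2*(-130)*(530 + 1) - 626) + 184759 = (2*(-130)*531 - 626) + 184759 = (-138060 - 626) + 184759 = -138686 + 184759 = 46073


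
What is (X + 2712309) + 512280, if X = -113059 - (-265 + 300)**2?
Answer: 3110305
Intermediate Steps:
X = -114284 (X = -113059 - 1*35**2 = -113059 - 1*1225 = -113059 - 1225 = -114284)
(X + 2712309) + 512280 = (-114284 + 2712309) + 512280 = 2598025 + 512280 = 3110305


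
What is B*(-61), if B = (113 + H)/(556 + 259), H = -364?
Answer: 15311/815 ≈ 18.786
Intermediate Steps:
B = -251/815 (B = (113 - 364)/(556 + 259) = -251/815 ≈ -0.30798)
B*(-61) = -251/815*(-61) = 15311/815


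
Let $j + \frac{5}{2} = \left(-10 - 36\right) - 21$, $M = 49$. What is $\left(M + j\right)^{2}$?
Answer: $\frac{1681}{4} \approx 420.25$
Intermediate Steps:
$j = - \frac{139}{2}$ ($j = - \frac{5}{2} - 67 = - \frac{139}{2} \approx -69.5$)
$\left(M + j\right)^{2} = \left(49 - \frac{139}{2}\right)^{2} = \left(- \frac{41}{2}\right)^{2} = \frac{1681}{4}$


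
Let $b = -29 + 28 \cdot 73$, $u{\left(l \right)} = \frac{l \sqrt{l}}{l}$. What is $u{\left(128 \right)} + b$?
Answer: $2015 + 8 \sqrt{2} \approx 2026.3$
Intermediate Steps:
$u{\left(l \right)} = \sqrt{l}$ ($u{\left(l \right)} = \frac{l^{\frac{3}{2}}}{l} = \sqrt{l}$)
$b = 2015$ ($b = -29 + 2044 = 2015$)
$u{\left(128 \right)} + b = \sqrt{128} + 2015 = 8 \sqrt{2} + 2015 = 2015 + 8 \sqrt{2}$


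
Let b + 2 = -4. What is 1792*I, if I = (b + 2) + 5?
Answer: 1792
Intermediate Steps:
b = -6 (b = -2 - 4 = -6)
I = 1 (I = (-6 + 2) + 5 = -4 + 5 = 1)
1792*I = 1792*1 = 1792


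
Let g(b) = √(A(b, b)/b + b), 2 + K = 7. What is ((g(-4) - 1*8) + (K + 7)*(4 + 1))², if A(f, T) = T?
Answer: (52 + I*√3)² ≈ 2701.0 + 180.13*I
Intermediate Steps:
K = 5 (K = -2 + 7 = 5)
g(b) = √(1 + b) (g(b) = √(b/b + b) = √(1 + b))
((g(-4) - 1*8) + (K + 7)*(4 + 1))² = ((√(1 - 4) - 1*8) + (5 + 7)*(4 + 1))² = ((√(-3) - 8) + 12*5)² = ((I*√3 - 8) + 60)² = ((-8 + I*√3) + 60)² = (52 + I*√3)²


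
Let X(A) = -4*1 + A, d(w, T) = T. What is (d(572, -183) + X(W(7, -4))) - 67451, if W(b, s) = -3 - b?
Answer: -67648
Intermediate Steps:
X(A) = -4 + A
(d(572, -183) + X(W(7, -4))) - 67451 = (-183 + (-4 + (-3 - 1*7))) - 67451 = (-183 + (-4 + (-3 - 7))) - 67451 = (-183 + (-4 - 10)) - 67451 = (-183 - 14) - 67451 = -197 - 67451 = -67648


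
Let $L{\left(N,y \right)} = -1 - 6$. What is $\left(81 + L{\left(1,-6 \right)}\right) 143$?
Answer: $10582$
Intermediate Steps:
$L{\left(N,y \right)} = -7$
$\left(81 + L{\left(1,-6 \right)}\right) 143 = \left(81 - 7\right) 143 = 74 \cdot 143 = 10582$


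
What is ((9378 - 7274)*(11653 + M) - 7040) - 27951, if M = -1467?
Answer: 21396353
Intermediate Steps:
((9378 - 7274)*(11653 + M) - 7040) - 27951 = ((9378 - 7274)*(11653 - 1467) - 7040) - 27951 = (2104*10186 - 7040) - 27951 = (21431344 - 7040) - 27951 = 21424304 - 27951 = 21396353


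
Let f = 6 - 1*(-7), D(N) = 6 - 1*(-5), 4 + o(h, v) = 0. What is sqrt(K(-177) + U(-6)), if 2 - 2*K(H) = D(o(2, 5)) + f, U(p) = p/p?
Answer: I*sqrt(10) ≈ 3.1623*I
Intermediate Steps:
o(h, v) = -4 (o(h, v) = -4 + 0 = -4)
D(N) = 11 (D(N) = 6 + 5 = 11)
f = 13 (f = 6 + 7 = 13)
U(p) = 1
K(H) = -11 (K(H) = 1 - (11 + 13)/2 = 1 - 1/2*24 = 1 - 12 = -11)
sqrt(K(-177) + U(-6)) = sqrt(-11 + 1) = sqrt(-10) = I*sqrt(10)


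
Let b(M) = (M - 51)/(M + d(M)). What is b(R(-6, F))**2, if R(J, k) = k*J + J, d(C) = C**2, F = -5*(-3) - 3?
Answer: 1849/4008004 ≈ 0.00046133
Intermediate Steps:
F = 12 (F = 15 - 3 = 12)
R(J, k) = J + J*k (R(J, k) = J*k + J = J + J*k)
b(M) = (-51 + M)/(M + M**2) (b(M) = (M - 51)/(M + M**2) = (-51 + M)/(M + M**2))
b(R(-6, F))**2 = ((-51 - 6*(1 + 12))/(((-6*(1 + 12)))*(1 - 6*(1 + 12))))**2 = ((-51 - 6*13)/(((-6*13))*(1 - 6*13)))**2 = ((-51 - 78)/((-78)*(1 - 78)))**2 = (-1/78*(-129)/(-77))**2 = (-1/78*(-1/77)*(-129))**2 = (-43/2002)**2 = 1849/4008004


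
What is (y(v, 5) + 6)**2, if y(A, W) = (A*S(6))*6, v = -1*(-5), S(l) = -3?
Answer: 7056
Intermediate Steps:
v = 5
y(A, W) = -18*A (y(A, W) = (A*(-3))*6 = -3*A*6 = -18*A)
(y(v, 5) + 6)**2 = (-18*5 + 6)**2 = (-90 + 6)**2 = (-84)**2 = 7056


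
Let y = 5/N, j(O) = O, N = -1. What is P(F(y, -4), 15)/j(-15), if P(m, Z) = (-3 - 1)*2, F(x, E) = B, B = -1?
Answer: 8/15 ≈ 0.53333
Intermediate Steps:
y = -5 (y = 5/(-1) = 5*(-1) = -5)
F(x, E) = -1
P(m, Z) = -8 (P(m, Z) = -4*2 = -8)
P(F(y, -4), 15)/j(-15) = -8/(-15) = -8*(-1/15) = 8/15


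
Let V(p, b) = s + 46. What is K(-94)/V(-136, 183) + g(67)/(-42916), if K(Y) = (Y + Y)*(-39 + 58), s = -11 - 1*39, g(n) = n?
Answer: 38323921/42916 ≈ 893.00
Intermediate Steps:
s = -50 (s = -11 - 39 = -50)
V(p, b) = -4 (V(p, b) = -50 + 46 = -4)
K(Y) = 38*Y (K(Y) = (2*Y)*19 = 38*Y)
K(-94)/V(-136, 183) + g(67)/(-42916) = (38*(-94))/(-4) + 67/(-42916) = -3572*(-¼) + 67*(-1/42916) = 893 - 67/42916 = 38323921/42916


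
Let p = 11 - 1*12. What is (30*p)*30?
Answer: -900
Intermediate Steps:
p = -1 (p = 11 - 12 = -1)
(30*p)*30 = (30*(-1))*30 = -30*30 = -900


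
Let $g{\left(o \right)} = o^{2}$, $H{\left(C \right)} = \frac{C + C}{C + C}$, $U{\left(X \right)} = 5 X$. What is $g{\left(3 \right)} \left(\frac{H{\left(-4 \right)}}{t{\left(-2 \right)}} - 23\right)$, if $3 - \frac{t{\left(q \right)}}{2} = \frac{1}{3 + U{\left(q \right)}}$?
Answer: $- \frac{9045}{44} \approx -205.57$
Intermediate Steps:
$t{\left(q \right)} = 6 - \frac{2}{3 + 5 q}$
$H{\left(C \right)} = 1$ ($H{\left(C \right)} = \frac{2 C}{2 C} = 2 C \frac{1}{2 C} = 1$)
$g{\left(3 \right)} \left(\frac{H{\left(-4 \right)}}{t{\left(-2 \right)}} - 23\right) = 3^{2} \left(1 \frac{1}{2 \frac{1}{3 + 5 \left(-2\right)} \left(8 + 15 \left(-2\right)\right)} - 23\right) = 9 \left(1 \frac{1}{2 \frac{1}{3 - 10} \left(8 - 30\right)} - 23\right) = 9 \left(1 \frac{1}{2 \frac{1}{-7} \left(-22\right)} - 23\right) = 9 \left(1 \frac{1}{2 \left(- \frac{1}{7}\right) \left(-22\right)} - 23\right) = 9 \left(1 \frac{1}{\frac{44}{7}} - 23\right) = 9 \left(1 \cdot \frac{7}{44} - 23\right) = 9 \left(\frac{7}{44} - 23\right) = 9 \left(- \frac{1005}{44}\right) = - \frac{9045}{44}$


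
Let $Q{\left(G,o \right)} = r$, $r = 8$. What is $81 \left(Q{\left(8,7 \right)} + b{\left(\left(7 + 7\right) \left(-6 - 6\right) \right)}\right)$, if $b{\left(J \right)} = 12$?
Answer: $1620$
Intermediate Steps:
$Q{\left(G,o \right)} = 8$
$81 \left(Q{\left(8,7 \right)} + b{\left(\left(7 + 7\right) \left(-6 - 6\right) \right)}\right) = 81 \left(8 + 12\right) = 81 \cdot 20 = 1620$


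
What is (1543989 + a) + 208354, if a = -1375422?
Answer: 376921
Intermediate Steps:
(1543989 + a) + 208354 = (1543989 - 1375422) + 208354 = 168567 + 208354 = 376921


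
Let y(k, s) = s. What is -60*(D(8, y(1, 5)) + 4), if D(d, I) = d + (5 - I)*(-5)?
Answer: -720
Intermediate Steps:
D(d, I) = -25 + d + 5*I (D(d, I) = d + (-25 + 5*I) = -25 + d + 5*I)
-60*(D(8, y(1, 5)) + 4) = -60*((-25 + 8 + 5*5) + 4) = -60*((-25 + 8 + 25) + 4) = -60*(8 + 4) = -60*12 = -720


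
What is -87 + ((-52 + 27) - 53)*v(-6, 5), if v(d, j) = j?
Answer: -477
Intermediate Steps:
-87 + ((-52 + 27) - 53)*v(-6, 5) = -87 + ((-52 + 27) - 53)*5 = -87 + (-25 - 53)*5 = -87 - 78*5 = -87 - 390 = -477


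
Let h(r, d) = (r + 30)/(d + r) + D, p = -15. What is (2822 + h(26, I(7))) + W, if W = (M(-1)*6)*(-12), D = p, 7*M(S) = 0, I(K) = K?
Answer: 92687/33 ≈ 2808.7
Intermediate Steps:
M(S) = 0 (M(S) = (1/7)*0 = 0)
D = -15
h(r, d) = -15 + (30 + r)/(d + r) (h(r, d) = (r + 30)/(d + r) - 15 = (30 + r)/(d + r) - 15 = -15 + (30 + r)/(d + r))
W = 0 (W = (0*6)*(-12) = 0*(-12) = 0)
(2822 + h(26, I(7))) + W = (2822 + (30 - 15*7 - 14*26)/(7 + 26)) + 0 = (2822 + (30 - 105 - 364)/33) + 0 = (2822 + (1/33)*(-439)) + 0 = (2822 - 439/33) + 0 = 92687/33 + 0 = 92687/33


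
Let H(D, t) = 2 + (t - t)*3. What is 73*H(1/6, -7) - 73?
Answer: 73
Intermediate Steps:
H(D, t) = 2 (H(D, t) = 2 + 0*3 = 2 + 0 = 2)
73*H(1/6, -7) - 73 = 73*2 - 73 = 146 - 73 = 73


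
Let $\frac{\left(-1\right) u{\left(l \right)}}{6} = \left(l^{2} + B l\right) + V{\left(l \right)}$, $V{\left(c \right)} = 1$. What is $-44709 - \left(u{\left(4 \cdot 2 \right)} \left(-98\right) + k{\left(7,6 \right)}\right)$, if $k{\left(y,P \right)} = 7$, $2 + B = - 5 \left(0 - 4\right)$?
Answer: $-167608$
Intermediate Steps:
$B = 18$ ($B = -2 - 5 \left(0 - 4\right) = -2 - -20 = -2 + 20 = 18$)
$u{\left(l \right)} = -6 - 108 l - 6 l^{2}$ ($u{\left(l \right)} = - 6 \left(\left(l^{2} + 18 l\right) + 1\right) = - 6 \left(1 + l^{2} + 18 l\right) = -6 - 108 l - 6 l^{2}$)
$-44709 - \left(u{\left(4 \cdot 2 \right)} \left(-98\right) + k{\left(7,6 \right)}\right) = -44709 - \left(\left(-6 - 108 \cdot 4 \cdot 2 - 6 \left(4 \cdot 2\right)^{2}\right) \left(-98\right) + 7\right) = -44709 - \left(\left(-6 - 864 - 6 \cdot 8^{2}\right) \left(-98\right) + 7\right) = -44709 - \left(\left(-6 - 864 - 384\right) \left(-98\right) + 7\right) = -44709 - \left(\left(-1254\right) \left(-98\right) + 7\right) = -44709 - \left(122892 + 7\right) = -44709 - 122899 = -167608$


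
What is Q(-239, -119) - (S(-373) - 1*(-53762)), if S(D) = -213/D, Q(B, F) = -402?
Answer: -20203385/373 ≈ -54165.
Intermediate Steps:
Q(-239, -119) - (S(-373) - 1*(-53762)) = -402 - (-213/(-373) - 1*(-53762)) = -402 - (-213*(-1/373) + 53762) = -402 - (213/373 + 53762) = -402 - 1*20053439/373 = -402 - 20053439/373 = -20203385/373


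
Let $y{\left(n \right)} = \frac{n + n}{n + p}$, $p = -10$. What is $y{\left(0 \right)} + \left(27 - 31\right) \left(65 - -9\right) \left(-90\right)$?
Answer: $26640$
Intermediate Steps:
$y{\left(n \right)} = \frac{2 n}{-10 + n}$ ($y{\left(n \right)} = \frac{n + n}{n - 10} = \frac{2 n}{-10 + n}$)
$y{\left(0 \right)} + \left(27 - 31\right) \left(65 - -9\right) \left(-90\right) = 2 \cdot 0 \frac{1}{-10 + 0} + \left(27 - 31\right) \left(65 - -9\right) \left(-90\right) = 2 \cdot 0 \frac{1}{-10} + - 4 \left(65 + \left(-14 + 23\right)\right) \left(-90\right) = 2 \cdot 0 \left(- \frac{1}{10}\right) + - 4 \left(65 + 9\right) \left(-90\right) = 0 + \left(-4\right) 74 \left(-90\right) = 0 - -26640 = 0 + 26640 = 26640$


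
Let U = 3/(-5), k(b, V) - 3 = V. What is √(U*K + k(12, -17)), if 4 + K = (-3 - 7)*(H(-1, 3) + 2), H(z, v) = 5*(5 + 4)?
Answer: 26*√10/5 ≈ 16.444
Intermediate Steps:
k(b, V) = 3 + V
H(z, v) = 45 (H(z, v) = 5*9 = 45)
U = -⅗ (U = 3*(-⅕) = -⅗ ≈ -0.60000)
K = -474 (K = -4 + (-3 - 7)*(45 + 2) = -4 - 10*47 = -4 - 470 = -474)
√(U*K + k(12, -17)) = √(-⅗*(-474) + (3 - 17)) = √(1422/5 - 14) = √(1352/5) = 26*√10/5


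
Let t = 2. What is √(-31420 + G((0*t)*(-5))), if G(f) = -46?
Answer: I*√31466 ≈ 177.39*I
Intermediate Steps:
√(-31420 + G((0*t)*(-5))) = √(-31420 - 46) = √(-31466) = I*√31466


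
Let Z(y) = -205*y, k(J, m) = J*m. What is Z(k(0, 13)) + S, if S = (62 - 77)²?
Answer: 225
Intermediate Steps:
S = 225 (S = (-15)² = 225)
Z(k(0, 13)) + S = -0*13 + 225 = -205*0 + 225 = 0 + 225 = 225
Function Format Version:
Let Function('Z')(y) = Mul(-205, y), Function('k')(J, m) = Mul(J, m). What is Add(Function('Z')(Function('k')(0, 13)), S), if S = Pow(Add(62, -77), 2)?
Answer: 225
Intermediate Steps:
S = 225 (S = Pow(-15, 2) = 225)
Add(Function('Z')(Function('k')(0, 13)), S) = Add(Mul(-205, Mul(0, 13)), 225) = Add(Mul(-205, 0), 225) = Add(0, 225) = 225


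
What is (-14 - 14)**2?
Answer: 784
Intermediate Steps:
(-14 - 14)**2 = (-28)**2 = 784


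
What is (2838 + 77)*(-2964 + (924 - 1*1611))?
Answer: -10642665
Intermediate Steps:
(2838 + 77)*(-2964 + (924 - 1*1611)) = 2915*(-2964 + (924 - 1611)) = 2915*(-2964 - 687) = 2915*(-3651) = -10642665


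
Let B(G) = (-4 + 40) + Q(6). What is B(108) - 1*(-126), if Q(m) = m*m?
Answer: 198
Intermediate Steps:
Q(m) = m**2
B(G) = 72 (B(G) = (-4 + 40) + 6**2 = 36 + 36 = 72)
B(108) - 1*(-126) = 72 - 1*(-126) = 72 + 126 = 198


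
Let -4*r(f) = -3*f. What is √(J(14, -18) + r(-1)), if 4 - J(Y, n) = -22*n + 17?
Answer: I*√1639/2 ≈ 20.242*I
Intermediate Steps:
r(f) = 3*f/4 (r(f) = -(-3)*f/4 = 3*f/4)
J(Y, n) = -13 + 22*n (J(Y, n) = 4 - (-22*n + 17) = 4 - (17 - 22*n) = 4 + (-17 + 22*n) = -13 + 22*n)
√(J(14, -18) + r(-1)) = √((-13 + 22*(-18)) + (¾)*(-1)) = √((-13 - 396) - ¾) = √(-409 - ¾) = √(-1639/4) = I*√1639/2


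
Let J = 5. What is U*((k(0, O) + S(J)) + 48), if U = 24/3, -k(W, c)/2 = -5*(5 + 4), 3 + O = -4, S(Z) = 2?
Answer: 1120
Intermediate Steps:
O = -7 (O = -3 - 4 = -7)
k(W, c) = 90 (k(W, c) = -(-10)*(5 + 4) = -(-10)*9 = -2*(-45) = 90)
U = 8 (U = 24*(⅓) = 8)
U*((k(0, O) + S(J)) + 48) = 8*((90 + 2) + 48) = 8*(92 + 48) = 8*140 = 1120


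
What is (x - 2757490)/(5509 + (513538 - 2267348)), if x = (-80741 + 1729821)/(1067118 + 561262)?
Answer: 74837331952/47448306373 ≈ 1.5772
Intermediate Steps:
x = 82454/81419 (x = 1649080/1628380 = 1649080*(1/1628380) = 82454/81419 ≈ 1.0127)
(x - 2757490)/(5509 + (513538 - 2267348)) = (82454/81419 - 2757490)/(5509 + (513538 - 2267348)) = -224511995856/(81419*(5509 - 1753810)) = -224511995856/81419/(-1748301) = -224511995856/81419*(-1/1748301) = 74837331952/47448306373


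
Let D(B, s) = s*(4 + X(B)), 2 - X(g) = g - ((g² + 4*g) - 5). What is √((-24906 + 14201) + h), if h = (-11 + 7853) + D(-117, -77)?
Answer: I*√1029966 ≈ 1014.9*I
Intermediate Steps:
X(g) = -3 + g² + 3*g (X(g) = 2 - (g - ((g² + 4*g) - 5)) = 2 - (g - (-5 + g² + 4*g)) = 2 - (g + (5 - g² - 4*g)) = 2 - (5 - g² - 3*g) = 2 + (-5 + g² + 3*g) = -3 + g² + 3*g)
D(B, s) = s*(1 + B² + 3*B) (D(B, s) = s*(4 + (-3 + B² + 3*B)) = s*(1 + B² + 3*B))
h = -1019261 (h = (-11 + 7853) - 77*(1 + (-117)² + 3*(-117)) = 7842 - 77*(1 + 13689 - 351) = 7842 - 77*13339 = 7842 - 1027103 = -1019261)
√((-24906 + 14201) + h) = √((-24906 + 14201) - 1019261) = √(-10705 - 1019261) = √(-1029966) = I*√1029966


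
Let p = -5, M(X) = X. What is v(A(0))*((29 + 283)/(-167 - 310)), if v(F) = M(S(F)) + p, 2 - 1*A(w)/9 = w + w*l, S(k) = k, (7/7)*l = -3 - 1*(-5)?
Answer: -1352/159 ≈ -8.5031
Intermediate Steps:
l = 2 (l = -3 - 1*(-5) = -3 + 5 = 2)
A(w) = 18 - 27*w (A(w) = 18 - 9*(w + w*2) = 18 - 9*(w + 2*w) = 18 - 27*w)
v(F) = -5 + F (v(F) = F - 5 = -5 + F)
v(A(0))*((29 + 283)/(-167 - 310)) = (-5 + (18 - 27*0))*((29 + 283)/(-167 - 310)) = (-5 + (18 + 0))*(312/(-477)) = (-5 + 18)*(312*(-1/477)) = 13*(-104/159) = -1352/159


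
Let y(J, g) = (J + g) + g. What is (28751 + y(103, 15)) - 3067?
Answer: 25817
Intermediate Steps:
y(J, g) = J + 2*g
(28751 + y(103, 15)) - 3067 = (28751 + (103 + 2*15)) - 3067 = (28751 + (103 + 30)) - 3067 = (28751 + 133) - 3067 = 28884 - 3067 = 25817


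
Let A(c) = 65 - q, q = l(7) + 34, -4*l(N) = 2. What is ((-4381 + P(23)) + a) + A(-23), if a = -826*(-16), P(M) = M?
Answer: 17779/2 ≈ 8889.5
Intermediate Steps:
l(N) = -½ (l(N) = -¼*2 = -½)
q = 67/2 (q = -½ + 34 = 67/2 ≈ 33.500)
a = 13216
A(c) = 63/2 (A(c) = 65 - 1*67/2 = 65 - 67/2 = 63/2)
((-4381 + P(23)) + a) + A(-23) = ((-4381 + 23) + 13216) + 63/2 = (-4358 + 13216) + 63/2 = 8858 + 63/2 = 17779/2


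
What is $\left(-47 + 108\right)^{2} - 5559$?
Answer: $-1838$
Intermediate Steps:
$\left(-47 + 108\right)^{2} - 5559 = 61^{2} - 5559 = 3721 - 5559 = -1838$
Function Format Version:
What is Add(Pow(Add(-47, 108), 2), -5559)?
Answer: -1838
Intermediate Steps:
Add(Pow(Add(-47, 108), 2), -5559) = Add(Pow(61, 2), -5559) = Add(3721, -5559) = -1838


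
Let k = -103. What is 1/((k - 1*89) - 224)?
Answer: -1/416 ≈ -0.0024038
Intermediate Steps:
1/((k - 1*89) - 224) = 1/((-103 - 1*89) - 224) = 1/((-103 - 89) - 224) = 1/(-192 - 224) = 1/(-416) = -1/416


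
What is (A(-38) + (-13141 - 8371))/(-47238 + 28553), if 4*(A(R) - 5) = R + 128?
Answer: 42969/37370 ≈ 1.1498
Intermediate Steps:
A(R) = 37 + R/4 (A(R) = 5 + (R + 128)/4 = 5 + (128 + R)/4 = 5 + (32 + R/4) = 37 + R/4)
(A(-38) + (-13141 - 8371))/(-47238 + 28553) = ((37 + (¼)*(-38)) + (-13141 - 8371))/(-47238 + 28553) = ((37 - 19/2) - 21512)/(-18685) = (55/2 - 21512)*(-1/18685) = -42969/2*(-1/18685) = 42969/37370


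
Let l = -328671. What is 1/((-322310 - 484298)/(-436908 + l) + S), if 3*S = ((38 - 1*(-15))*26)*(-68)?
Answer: -765579/23911798264 ≈ -3.2017e-5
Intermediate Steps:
S = -93704/3 (S = (((38 - 1*(-15))*26)*(-68))/3 = (((38 + 15)*26)*(-68))/3 = ((53*26)*(-68))/3 = (1378*(-68))/3 = (⅓)*(-93704) = -93704/3 ≈ -31235.)
1/((-322310 - 484298)/(-436908 + l) + S) = 1/((-322310 - 484298)/(-436908 - 328671) - 93704/3) = 1/(-806608/(-765579) - 93704/3) = 1/(-806608*(-1/765579) - 93704/3) = 1/(806608/765579 - 93704/3) = 1/(-23911798264/765579) = -765579/23911798264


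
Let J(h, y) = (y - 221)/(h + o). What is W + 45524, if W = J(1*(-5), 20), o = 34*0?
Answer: 227821/5 ≈ 45564.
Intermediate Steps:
o = 0
J(h, y) = (-221 + y)/h (J(h, y) = (y - 221)/(h + 0) = (-221 + y)/h)
W = 201/5 (W = (-221 + 20)/((1*(-5))) = -201/(-5) = -⅕*(-201) = 201/5 ≈ 40.200)
W + 45524 = 201/5 + 45524 = 227821/5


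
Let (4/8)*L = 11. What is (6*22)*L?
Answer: 2904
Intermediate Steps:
L = 22 (L = 2*11 = 22)
(6*22)*L = (6*22)*22 = 132*22 = 2904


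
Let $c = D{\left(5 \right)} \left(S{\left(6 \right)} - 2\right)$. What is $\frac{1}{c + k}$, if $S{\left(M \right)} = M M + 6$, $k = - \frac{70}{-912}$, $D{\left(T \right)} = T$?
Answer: $\frac{456}{91235} \approx 0.0049981$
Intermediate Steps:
$k = \frac{35}{456}$ ($k = \left(-70\right) \left(- \frac{1}{912}\right) = \frac{35}{456} \approx 0.076754$)
$S{\left(M \right)} = 6 + M^{2}$ ($S{\left(M \right)} = M^{2} + 6 = 6 + M^{2}$)
$c = 200$ ($c = 5 \left(\left(6 + 6^{2}\right) - 2\right) = 5 \left(\left(6 + 36\right) - 2\right) = 5 \left(42 - 2\right) = 5 \cdot 40 = 200$)
$\frac{1}{c + k} = \frac{1}{200 + \frac{35}{456}} = \frac{1}{\frac{91235}{456}} = \frac{456}{91235}$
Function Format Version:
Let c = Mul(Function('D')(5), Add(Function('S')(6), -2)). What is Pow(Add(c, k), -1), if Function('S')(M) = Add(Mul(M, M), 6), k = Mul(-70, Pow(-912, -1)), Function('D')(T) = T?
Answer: Rational(456, 91235) ≈ 0.0049981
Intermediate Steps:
k = Rational(35, 456) (k = Mul(-70, Rational(-1, 912)) = Rational(35, 456) ≈ 0.076754)
Function('S')(M) = Add(6, Pow(M, 2)) (Function('S')(M) = Add(Pow(M, 2), 6) = Add(6, Pow(M, 2)))
c = 200 (c = Mul(5, Add(Add(6, Pow(6, 2)), -2)) = Mul(5, Add(Add(6, 36), -2)) = Mul(5, Add(42, -2)) = Mul(5, 40) = 200)
Pow(Add(c, k), -1) = Pow(Add(200, Rational(35, 456)), -1) = Pow(Rational(91235, 456), -1) = Rational(456, 91235)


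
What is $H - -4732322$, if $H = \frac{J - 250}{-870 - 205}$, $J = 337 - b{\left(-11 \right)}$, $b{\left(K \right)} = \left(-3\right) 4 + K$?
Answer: $\frac{1017449208}{215} \approx 4.7323 \cdot 10^{6}$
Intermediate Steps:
$b{\left(K \right)} = -12 + K$
$J = 360$ ($J = 337 - \left(-12 - 11\right) = 337 - -23 = 337 + 23 = 360$)
$H = - \frac{22}{215}$ ($H = \frac{360 - 250}{-870 - 205} = \frac{110}{-1075} = 110 \left(- \frac{1}{1075}\right) = - \frac{22}{215} \approx -0.10233$)
$H - -4732322 = - \frac{22}{215} - -4732322 = - \frac{22}{215} + 4732322 = \frac{1017449208}{215}$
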